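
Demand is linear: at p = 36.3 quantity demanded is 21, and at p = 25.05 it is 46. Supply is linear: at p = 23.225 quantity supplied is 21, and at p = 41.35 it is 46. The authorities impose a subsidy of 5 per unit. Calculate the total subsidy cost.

Demand slope = (25.05 − 36.3)/(46 − 21) = −0.45, so p = 45.75 − 0.45q.
Supply slope = (41.35 − 23.225)/(46 − 21) = 0.725, so p = 8 + 0.725q.
Competitive equilibrium: 45.75 − 0.45q = 8 + 0.725q → q* = 32.12766, p* = 31.29255.
The subsidy lowers effective supply by 5: p = 3 + 0.725q.
New quantity: 45.75 − 0.45q = 3 + 0.725q → q' = 36.38298.
Total subsidy cost = 5 × 36.38298 = 181.91.

181.91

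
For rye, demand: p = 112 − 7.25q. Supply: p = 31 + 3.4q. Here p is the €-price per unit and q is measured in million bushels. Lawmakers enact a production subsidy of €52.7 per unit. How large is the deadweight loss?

€130.39 million

Competitive equilibrium: 112 − 7.25q = 31 + 3.4q → q* = 7.6056, p* = 56.8592.
The subsidy lowers effective supply by 52.7: p = 3.4q − 21.7.
New quantity: 112 − 7.25q = 3.4q − 21.7 → q' = 12.554.
Overproduction Δq = 12.554 − 7.6056 = 4.9484; wedge = subsidy = 52.7.
Deadweight loss = ½ × 4.9484 × 52.7 = €130.39 million.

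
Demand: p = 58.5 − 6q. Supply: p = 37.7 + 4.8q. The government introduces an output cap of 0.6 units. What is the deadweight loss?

Competitive equilibrium: 58.5 − 6q = 37.7 + 4.8q → q* = 1.9259, p* = 46.9444.
At q = 0.6: demand price = 58.5 − 6·0.6 = 54.9; supply price = 37.7 + 4.8·0.6 = 40.58.
Δq = 1.9259 − 0.6 = 1.3259; wedge = 54.9 − 40.58 = 14.32.
Deadweight loss = ½ × 1.3259 × 14.32 = 9.49.

9.49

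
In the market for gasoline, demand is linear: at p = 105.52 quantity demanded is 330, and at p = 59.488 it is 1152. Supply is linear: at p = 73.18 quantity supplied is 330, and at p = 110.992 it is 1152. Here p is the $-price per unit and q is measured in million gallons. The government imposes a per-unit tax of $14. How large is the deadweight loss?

Demand slope = (59.488 − 105.52)/(1152 − 330) = −0.056, so p = 124 − 0.056q.
Supply slope = (110.992 − 73.18)/(1152 − 330) = 0.046, so p = 58 + 0.046q.
Competitive equilibrium: 124 − 0.056q = 58 + 0.046q → q* = 647.0588, p* = 87.7647.
With the tax, the buyer price exceeds the seller price by 14: (124 − 0.056q) − (58 + 0.046q) = 14 → q' = 509.8039.
Δq = 647.0588 − 509.8039 = 137.2549; the wedge equals the tax, 14.
The triangle = ½ × 137.2549 × 14 = $960.78 million.

$960.78 million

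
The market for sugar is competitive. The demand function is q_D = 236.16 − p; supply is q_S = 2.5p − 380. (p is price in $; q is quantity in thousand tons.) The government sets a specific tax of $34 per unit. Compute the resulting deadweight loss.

In inverse form: demand p = 236.16 − q, supply p = 152 + 0.4q.
Competitive equilibrium: 236.16 − q = 152 + 0.4q → q* = 60.1143, p* = 176.0457.
With the tax, the buyer price exceeds the seller price by 34: (236.16 − q) − (152 + 0.4q) = 34 → q' = 35.8286.
Δq = 60.1143 − 35.8286 = 24.2857; the wedge equals the tax, 34.
Welfare loss = ½ × 24.2857 × 34 = $412.86 thousand.

$412.86 thousand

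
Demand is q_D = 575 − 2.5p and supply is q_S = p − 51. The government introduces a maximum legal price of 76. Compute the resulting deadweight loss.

7405.71

In inverse form: demand p = 230 − 0.4q, supply p = 51 + q.
Competitive equilibrium: 230 − 0.4q = 51 + q → q* = 127.8571, p* = 178.8571.
At the ceiling p = 76, quantity supplied = (76 − 51)/1 = 25.
Willingness to pay at q' = 25: 230 − 0.4·25 = 220.
Δq = 127.8571 − 25 = 102.8571; wedge = 220 − 76 = 144.
Deadweight loss = ½ × 102.8571 × 144 = 7405.71.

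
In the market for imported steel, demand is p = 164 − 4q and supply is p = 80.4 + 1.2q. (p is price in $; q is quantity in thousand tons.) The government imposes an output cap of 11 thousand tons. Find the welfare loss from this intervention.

$67.02 thousand

Competitive equilibrium: 164 − 4q = 80.4 + 1.2q → q* = 16.0769, p* = 99.6923.
At q = 11: demand price = 164 − 4·11 = 120; supply price = 80.4 + 1.2·11 = 93.6.
Δq = 16.0769 − 11 = 5.0769; wedge = 120 − 93.6 = 26.4.
Deadweight loss = ½ × 5.0769 × 26.4 = $67.02 thousand.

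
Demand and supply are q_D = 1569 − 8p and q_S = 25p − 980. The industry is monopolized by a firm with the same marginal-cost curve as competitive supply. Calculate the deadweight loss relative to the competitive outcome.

13864.19

In inverse form: demand p = 196.125 − 0.125q, supply p = 39.2 + 0.04q.
Competitive equilibrium: 196.125 − 0.125q = 39.2 + 0.04q → q* = 951.0606, p* = 77.2424.
Marginal revenue: MR = 196.125 − 0.25q. Set MR = MC: 196.125 − 0.25q = 39.2 + 0.04q → q_m = 541.1207.
Price p_m = 196.125 − 0.125·541.1207 = 128.4849; MC(q_m) = 39.2 + 0.04·541.1207 = 60.8448.
Competitive q* = 951.0606, so Δq = 409.9399; wedge = 128.4849 − 60.8448 = 67.6401.
The triangle = ½ × 409.9399 × 67.6401 = 13864.19.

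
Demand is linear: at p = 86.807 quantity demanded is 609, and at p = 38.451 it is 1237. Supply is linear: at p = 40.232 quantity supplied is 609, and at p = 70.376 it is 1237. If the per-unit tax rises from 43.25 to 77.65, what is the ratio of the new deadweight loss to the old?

3.223

Demand slope = (38.451 − 86.807)/(1237 − 609) = −0.077, so p = 133.7 − 0.077q.
Supply slope = (70.376 − 40.232)/(1237 − 609) = 0.048, so p = 11 + 0.048q.
Competitive equilibrium: 133.7 − 0.077q = 11 + 0.048q → q* = 981.6, p* = 58.1168.
For a per-unit tax t: Δq = t/0.125, so DWL = ½·t·(t/0.125) = t²/0.25.
At t = 43.25: DWL = 7482.25. At t = 77.65: DWL = 24118.09.
Ratio = (77.65/43.25)² = 3.223.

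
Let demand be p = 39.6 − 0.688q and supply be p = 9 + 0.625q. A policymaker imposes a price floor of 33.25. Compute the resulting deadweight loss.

Competitive equilibrium: 39.6 − 0.688q = 9 + 0.625q → q* = 23.3054, p* = 23.5659.
At the floor p = 33.25, quantity demanded = (39.6 − 33.25)/0.688 = 9.2297.
Sellers' marginal cost at q' = 9.2297: 9 + 0.625·9.2297 = 14.7686.
Δq = 23.3054 − 9.2297 = 14.0757; wedge = 33.25 − 14.7686 = 18.4814.
Deadweight loss = ½ × 14.0757 × 18.4814 = 130.07.

130.07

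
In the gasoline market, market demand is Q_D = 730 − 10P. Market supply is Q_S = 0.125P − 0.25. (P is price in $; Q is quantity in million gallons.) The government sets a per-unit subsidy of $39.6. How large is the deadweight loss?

In inverse form: demand P = 73 − 0.1Q, supply P = 2 + 8Q.
Competitive equilibrium: 73 − 0.1Q = 2 + 8Q → Q* = 8.7654, P* = 72.1235.
The subsidy lowers effective supply by 39.6: P = 8Q − 37.6.
New quantity: 73 − 0.1Q = 8Q − 37.6 → Q' = 13.6543.
Overproduction ΔQ = 13.6543 − 8.7654 = 4.8889; wedge = subsidy = 39.6.
The triangle = ½ × 4.8889 × 39.6 = $96.80 million.

$96.80 million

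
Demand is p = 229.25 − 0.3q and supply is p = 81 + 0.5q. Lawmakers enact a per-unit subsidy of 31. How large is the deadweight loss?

600.625

Competitive equilibrium: 229.25 − 0.3q = 81 + 0.5q → q* = 185.3125, p* = 173.6563.
The subsidy lowers effective supply by 31: p = 50 + 0.5q.
New quantity: 229.25 − 0.3q = 50 + 0.5q → q' = 224.0625.
Overproduction Δq = 224.0625 − 185.3125 = 38.75; wedge = subsidy = 31.
Welfare loss = ½ × 38.75 × 31 = 600.625.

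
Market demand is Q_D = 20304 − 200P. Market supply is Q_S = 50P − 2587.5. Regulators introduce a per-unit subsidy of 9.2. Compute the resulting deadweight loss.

In inverse form: demand P = 101.52 − 0.005Q, supply P = 51.75 + 0.02Q.
Competitive equilibrium: 101.52 − 0.005Q = 51.75 + 0.02Q → Q* = 1990.8, P* = 91.566.
The subsidy lowers effective supply by 9.2: P = 42.55 + 0.02Q.
New quantity: 101.52 − 0.005Q = 42.55 + 0.02Q → Q' = 2358.8.
Overproduction ΔQ = 2358.8 − 1990.8 = 368; wedge = subsidy = 9.2.
Deadweight loss = ½ × 368 × 9.2 = 1692.80.

1692.80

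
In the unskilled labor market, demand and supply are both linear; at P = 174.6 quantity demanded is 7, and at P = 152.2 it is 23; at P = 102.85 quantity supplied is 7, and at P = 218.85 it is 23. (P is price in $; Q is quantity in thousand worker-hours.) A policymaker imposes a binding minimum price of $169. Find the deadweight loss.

$79.78 thousand

Demand slope = (152.2 − 174.6)/(23 − 7) = −1.4, so P = 184.4 − 1.4Q.
Supply slope = (218.85 − 102.85)/(23 − 7) = 7.25, so P = 52.1 + 7.25Q.
Competitive equilibrium: 184.4 − 1.4Q = 52.1 + 7.25Q → Q* = 15.2948, P* = 162.9873.
At the floor P = 169, quantity demanded = (184.4 − 169)/1.4 = 11.
Sellers' marginal cost at Q' = 11: 52.1 + 7.25·11 = 131.85.
ΔQ = 15.2948 − 11 = 4.2948; wedge = 169 − 131.85 = 37.15.
The triangle = ½ × 4.2948 × 37.15 = $79.78 thousand.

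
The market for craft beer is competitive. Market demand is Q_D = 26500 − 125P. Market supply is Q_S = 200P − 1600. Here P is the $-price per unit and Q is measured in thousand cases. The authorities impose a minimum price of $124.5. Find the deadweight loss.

In inverse form: demand P = 212 − 0.008Q, supply P = 8 + 0.005Q.
Competitive equilibrium: 212 − 0.008Q = 8 + 0.005Q → Q* = 15692.3077, P* = 86.4615.
At the floor P = 124.5, quantity demanded = (212 − 124.5)/0.008 = 10937.5.
Sellers' marginal cost at Q' = 10937.5: 8 + 0.005·10937.5 = 62.6875.
ΔQ = 15692.3077 − 10937.5 = 4754.8077; wedge = 124.5 − 62.6875 = 61.8125.
Deadweight loss = ½ × 4754.8077 × 61.8125 = $146953.28 thousand.

$146953.28 thousand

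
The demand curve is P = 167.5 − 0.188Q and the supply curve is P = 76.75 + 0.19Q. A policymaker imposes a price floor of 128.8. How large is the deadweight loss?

Competitive equilibrium: 167.5 − 0.188Q = 76.75 + 0.19Q → Q* = 240.0794, P* = 122.3651.
At the floor P = 128.8, quantity demanded = (167.5 − 128.8)/0.188 = 205.8511.
Sellers' marginal cost at Q' = 205.8511: 76.75 + 0.19·205.8511 = 115.8617.
ΔQ = 240.0794 − 205.8511 = 34.2283; wedge = 128.8 − 115.8617 = 12.9383.
Deadweight loss = ½ × 34.2283 × 12.9383 = 221.43.

221.43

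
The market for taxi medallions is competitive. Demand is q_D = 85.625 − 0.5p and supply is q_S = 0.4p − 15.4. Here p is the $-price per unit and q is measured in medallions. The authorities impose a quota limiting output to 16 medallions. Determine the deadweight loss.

In inverse form: demand p = 171.25 − 2q, supply p = 38.5 + 2.5q.
Competitive equilibrium: 171.25 − 2q = 38.5 + 2.5q → q* = 29.5, p* = 112.25.
At q = 16: demand price = 171.25 − 2·16 = 139.25; supply price = 38.5 + 2.5·16 = 78.5.
Δq = 29.5 − 16 = 13.5; wedge = 139.25 − 78.5 = 60.75.
DWL = ½ × 13.5 × 60.75 = $410.06.

$410.06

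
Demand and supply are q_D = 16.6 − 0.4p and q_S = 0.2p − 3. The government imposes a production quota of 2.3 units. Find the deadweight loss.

5.70

In inverse form: demand p = 41.5 − 2.5q, supply p = 15 + 5q.
Competitive equilibrium: 41.5 − 2.5q = 15 + 5q → q* = 3.5333, p* = 32.6667.
At q = 2.3: demand price = 41.5 − 2.5·2.3 = 35.75; supply price = 15 + 5·2.3 = 26.5.
Δq = 3.5333 − 2.3 = 1.2333; wedge = 35.75 − 26.5 = 9.25.
Welfare loss = ½ × 1.2333 × 9.25 = 5.70.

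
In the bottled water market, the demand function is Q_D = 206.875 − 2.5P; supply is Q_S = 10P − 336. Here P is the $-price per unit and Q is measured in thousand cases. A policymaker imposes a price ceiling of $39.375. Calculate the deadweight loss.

$411.08 thousand

In inverse form: demand P = 82.75 − 0.4Q, supply P = 33.6 + 0.1Q.
Competitive equilibrium: 82.75 − 0.4Q = 33.6 + 0.1Q → Q* = 98.3, P* = 43.43.
At the ceiling P = 39.375, quantity supplied = (39.375 − 33.6)/0.1 = 57.75.
Willingness to pay at Q' = 57.75: 82.75 − 0.4·57.75 = 59.65.
ΔQ = 98.3 − 57.75 = 40.55; wedge = 59.65 − 39.375 = 20.275.
DWL = ½ × 40.55 × 20.275 = $411.08 thousand.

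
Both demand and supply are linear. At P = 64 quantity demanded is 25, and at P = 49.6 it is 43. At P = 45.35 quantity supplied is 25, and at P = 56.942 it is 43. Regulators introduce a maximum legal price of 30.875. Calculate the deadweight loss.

Demand slope = (49.6 − 64)/(43 − 25) = −0.8, so P = 84 − 0.8Q.
Supply slope = (56.942 − 45.35)/(43 − 25) = 0.644, so P = 29.25 + 0.644Q.
Competitive equilibrium: 84 − 0.8Q = 29.25 + 0.644Q → Q* = 37.9155, P* = 53.6676.
At the ceiling P = 30.875, quantity supplied = (30.875 − 29.25)/0.644 = 2.5233.
Willingness to pay at Q' = 2.5233: 84 − 0.8·2.5233 = 81.9814.
ΔQ = 37.9155 − 2.5233 = 35.3922; wedge = 81.9814 − 30.875 = 51.1064.
Welfare loss = ½ × 35.3922 × 51.1064 = 904.38.

904.38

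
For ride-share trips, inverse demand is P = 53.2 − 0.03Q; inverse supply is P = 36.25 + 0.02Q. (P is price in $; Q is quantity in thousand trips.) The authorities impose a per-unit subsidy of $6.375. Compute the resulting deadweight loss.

Competitive equilibrium: 53.2 − 0.03Q = 36.25 + 0.02Q → Q* = 339, P* = 43.03.
The subsidy lowers effective supply by 6.375: P = 29.875 + 0.02Q.
New quantity: 53.2 − 0.03Q = 29.875 + 0.02Q → Q' = 466.5.
Overproduction ΔQ = 466.5 − 339 = 127.5; wedge = subsidy = 6.375.
Welfare loss = ½ × 127.5 × 6.375 = $406.41 thousand.

$406.41 thousand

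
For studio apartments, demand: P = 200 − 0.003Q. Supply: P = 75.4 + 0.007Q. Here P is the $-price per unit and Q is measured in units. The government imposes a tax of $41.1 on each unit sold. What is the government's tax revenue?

$343185

Competitive equilibrium: 200 − 0.003Q = 75.4 + 0.007Q → Q* = 12460, P* = 162.62.
With the tax, the buyer price exceeds the seller price by 41.1: (200 − 0.003Q) − (75.4 + 0.007Q) = 41.1 → Q' = 8350.
Tax revenue = 41.1 × 8350 = $343185.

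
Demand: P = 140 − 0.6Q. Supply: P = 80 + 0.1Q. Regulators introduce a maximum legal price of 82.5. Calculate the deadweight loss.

1290.18

Competitive equilibrium: 140 − 0.6Q = 80 + 0.1Q → Q* = 85.7143, P* = 88.5714.
At the ceiling P = 82.5, quantity supplied = (82.5 − 80)/0.1 = 25.
Willingness to pay at Q' = 25: 140 − 0.6·25 = 125.
ΔQ = 85.7143 − 25 = 60.7143; wedge = 125 − 82.5 = 42.5.
DWL = ½ × 60.7143 × 42.5 = 1290.18.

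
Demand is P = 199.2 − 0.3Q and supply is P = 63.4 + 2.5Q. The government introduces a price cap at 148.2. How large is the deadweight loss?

297.61

Competitive equilibrium: 199.2 − 0.3Q = 63.4 + 2.5Q → Q* = 48.5, P* = 184.65.
At the ceiling P = 148.2, quantity supplied = (148.2 − 63.4)/2.5 = 33.92.
Willingness to pay at Q' = 33.92: 199.2 − 0.3·33.92 = 189.024.
ΔQ = 48.5 − 33.92 = 14.58; wedge = 189.024 − 148.2 = 40.824.
DWL = ½ × 14.58 × 40.824 = 297.61.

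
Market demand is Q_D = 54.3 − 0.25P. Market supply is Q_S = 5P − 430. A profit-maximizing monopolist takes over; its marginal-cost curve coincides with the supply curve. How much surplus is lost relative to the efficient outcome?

487.62

In inverse form: demand P = 217.2 − 4Q, supply P = 86 + 0.2Q.
Competitive equilibrium: 217.2 − 4Q = 86 + 0.2Q → Q* = 31.2381, P* = 92.2476.
Marginal revenue: MR = 217.2 − 8Q. Set MR = MC: 217.2 − 8Q = 86 + 0.2Q → Q_m = 16.
Price P_m = 217.2 − 4·16 = 153.2; MC(Q_m) = 86 + 0.2·16 = 89.2.
Competitive Q* = 31.2381, so ΔQ = 15.2381; wedge = 153.2 − 89.2 = 64.
The triangle = ½ × 15.2381 × 64 = 487.62.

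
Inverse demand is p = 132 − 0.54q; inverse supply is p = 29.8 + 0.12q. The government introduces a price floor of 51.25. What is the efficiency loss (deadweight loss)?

Competitive equilibrium: 132 − 0.54q = 29.8 + 0.12q → q* = 154.8485, p* = 48.3818.
At the floor p = 51.25, quantity demanded = (132 − 51.25)/0.54 = 149.537.
Sellers' marginal cost at q' = 149.537: 29.8 + 0.12·149.537 = 47.7444.
Δq = 154.8485 − 149.537 = 5.3115; wedge = 51.25 − 47.7444 = 3.5056.
The triangle = ½ × 5.3115 × 3.5056 = 9.31.

9.31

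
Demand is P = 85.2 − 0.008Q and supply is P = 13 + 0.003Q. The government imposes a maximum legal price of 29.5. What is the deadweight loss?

6222.27

Competitive equilibrium: 85.2 − 0.008Q = 13 + 0.003Q → Q* = 6563.6364, P* = 32.6909.
At the ceiling P = 29.5, quantity supplied = (29.5 − 13)/0.003 = 5500.
Willingness to pay at Q' = 5500: 85.2 − 0.008·5500 = 41.2.
ΔQ = 6563.6364 − 5500 = 1063.6364; wedge = 41.2 − 29.5 = 11.7.
Deadweight loss = ½ × 1063.6364 × 11.7 = 6222.27.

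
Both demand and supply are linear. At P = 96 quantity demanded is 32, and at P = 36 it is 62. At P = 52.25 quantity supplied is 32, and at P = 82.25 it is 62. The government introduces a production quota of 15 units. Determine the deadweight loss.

1496.26

Demand slope = (36 − 96)/(62 − 32) = −2, so P = 160 − 2Q.
Supply slope = (82.25 − 52.25)/(62 − 32) = 1, so P = 20.25 + Q.
Competitive equilibrium: 160 − 2Q = 20.25 + Q → Q* = 46.5833, P* = 66.8333.
At Q = 15: demand price = 160 − 2·15 = 130; supply price = 20.25 + 1·15 = 35.25.
ΔQ = 46.5833 − 15 = 31.5833; wedge = 130 − 35.25 = 94.75.
The triangle = ½ × 31.5833 × 94.75 = 1496.26.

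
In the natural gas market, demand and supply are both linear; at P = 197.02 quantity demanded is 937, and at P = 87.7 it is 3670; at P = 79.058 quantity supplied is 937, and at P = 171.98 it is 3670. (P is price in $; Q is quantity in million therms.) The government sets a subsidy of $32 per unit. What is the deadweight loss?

$6918.92 million

Demand slope = (87.7 − 197.02)/(3670 − 937) = −0.04, so P = 234.5 − 0.04Q.
Supply slope = (171.98 − 79.058)/(3670 − 937) = 0.034, so P = 47.2 + 0.034Q.
Competitive equilibrium: 234.5 − 0.04Q = 47.2 + 0.034Q → Q* = 2531.0811, P* = 133.2568.
The subsidy lowers effective supply by 32: P = 15.2 + 0.034Q.
New quantity: 234.5 − 0.04Q = 15.2 + 0.034Q → Q' = 2963.5135.
Overproduction ΔQ = 2963.5135 − 2531.0811 = 432.4324; wedge = subsidy = 32.
Welfare loss = ½ × 432.4324 × 32 = $6918.92 million.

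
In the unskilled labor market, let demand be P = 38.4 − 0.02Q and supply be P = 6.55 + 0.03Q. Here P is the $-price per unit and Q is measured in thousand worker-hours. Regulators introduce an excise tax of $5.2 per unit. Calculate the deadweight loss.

Competitive equilibrium: 38.4 − 0.02Q = 6.55 + 0.03Q → Q* = 637, P* = 25.66.
With the tax, the buyer price exceeds the seller price by 5.2: (38.4 − 0.02Q) − (6.55 + 0.03Q) = 5.2 → Q' = 533.
ΔQ = 637 − 533 = 104; the wedge equals the tax, 5.2.
The triangle = ½ × 104 × 5.2 = $270.40 thousand.

$270.40 thousand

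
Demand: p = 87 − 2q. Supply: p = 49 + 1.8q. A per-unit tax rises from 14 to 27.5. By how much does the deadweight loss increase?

73.72

Competitive equilibrium: 87 − 2q = 49 + 1.8q → q* = 10, p* = 67.
For a per-unit tax t: Δq = t/3.8, so DWL = ½·t·(t/3.8) = t²/7.6.
At t = 14: DWL = 25.789. At t = 27.5: DWL = 99.507.
Increase = 99.507 − 25.789 = 73.72.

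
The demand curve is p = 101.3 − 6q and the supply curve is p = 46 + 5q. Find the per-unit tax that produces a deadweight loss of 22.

22

Competitive equilibrium: 101.3 − 6q = 46 + 5q → q* = 5.0273, p* = 71.1364.
A tax t gives Δq = t/11 and wedge t, so DWL = t²/22.
t²/22 = 22 → t² = 484 → t = 22.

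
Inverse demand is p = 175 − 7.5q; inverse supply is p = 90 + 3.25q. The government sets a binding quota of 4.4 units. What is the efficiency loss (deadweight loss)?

66.11

Competitive equilibrium: 175 − 7.5q = 90 + 3.25q → q* = 7.907, p* = 115.6977.
At q = 4.4: demand price = 175 − 7.5·4.4 = 142; supply price = 90 + 3.25·4.4 = 104.3.
Δq = 7.907 − 4.4 = 3.507; wedge = 142 − 104.3 = 37.7.
Welfare loss = ½ × 3.507 × 37.7 = 66.11.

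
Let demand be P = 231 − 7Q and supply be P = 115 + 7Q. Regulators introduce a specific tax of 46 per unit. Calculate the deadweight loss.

75.57

Competitive equilibrium: 231 − 7Q = 115 + 7Q → Q* = 8.2857, P* = 173.
With the tax, the buyer price exceeds the seller price by 46: (231 − 7Q) − (115 + 7Q) = 46 → Q' = 5.
ΔQ = 8.2857 − 5 = 3.2857; the wedge equals the tax, 46.
Deadweight loss = ½ × 3.2857 × 46 = 75.57.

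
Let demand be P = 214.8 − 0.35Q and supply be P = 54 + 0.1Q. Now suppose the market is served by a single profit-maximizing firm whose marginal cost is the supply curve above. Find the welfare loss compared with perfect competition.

5499.025

Competitive equilibrium: 214.8 − 0.35Q = 54 + 0.1Q → Q* = 357.33333, P* = 89.73333.
Marginal revenue: MR = 214.8 − 0.7Q. Set MR = MC: 214.8 − 0.7Q = 54 + 0.1Q → Q_m = 201.
Price P_m = 214.8 − 0.35·201 = 144.45; MC(Q_m) = 54 + 0.1·201 = 74.1.
Competitive Q* = 357.33333, so ΔQ = 156.33333; wedge = 144.45 − 74.1 = 70.35.
DWL = ½ × 156.33333 × 70.35 = 5499.025.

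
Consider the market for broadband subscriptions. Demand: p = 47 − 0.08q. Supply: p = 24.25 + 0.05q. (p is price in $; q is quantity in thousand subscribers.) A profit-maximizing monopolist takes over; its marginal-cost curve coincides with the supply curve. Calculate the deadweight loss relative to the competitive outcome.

Competitive equilibrium: 47 − 0.08q = 24.25 + 0.05q → q* = 175, p* = 33.
Marginal revenue: MR = 47 − 0.16q. Set MR = MC: 47 − 0.16q = 24.25 + 0.05q → q_m = 108.3333.
Price p_m = 47 − 0.08·108.3333 = 38.3333; MC(q_m) = 24.25 + 0.05·108.3333 = 29.6667.
Competitive q* = 175, so Δq = 66.6667; wedge = 38.3333 − 29.6667 = 8.6666.
DWL = ½ × 66.6667 × 8.6666 = $288.89 thousand.

$288.89 thousand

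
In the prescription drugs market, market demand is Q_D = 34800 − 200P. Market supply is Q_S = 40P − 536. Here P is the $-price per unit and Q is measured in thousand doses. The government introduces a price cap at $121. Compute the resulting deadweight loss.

In inverse form: demand P = 174 − 0.005Q, supply P = 13.4 + 0.025Q.
Competitive equilibrium: 174 − 0.005Q = 13.4 + 0.025Q → Q* = 5353.3333, P* = 147.2333.
At the ceiling P = 121, quantity supplied = (121 − 13.4)/0.025 = 4304.
Willingness to pay at Q' = 4304: 174 − 0.005·4304 = 152.48.
ΔQ = 5353.3333 − 4304 = 1049.3333; wedge = 152.48 − 121 = 31.48.
DWL = ½ × 1049.3333 × 31.48 = $16516.51 thousand.

$16516.51 thousand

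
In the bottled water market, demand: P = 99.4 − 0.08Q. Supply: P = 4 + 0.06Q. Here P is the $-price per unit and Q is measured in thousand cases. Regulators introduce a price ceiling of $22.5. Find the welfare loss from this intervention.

$9744 thousand

Competitive equilibrium: 99.4 − 0.08Q = 4 + 0.06Q → Q* = 681.4286, P* = 44.8857.
At the ceiling P = 22.5, quantity supplied = (22.5 − 4)/0.06 = 308.3333.
Willingness to pay at Q' = 308.3333: 99.4 − 0.08·308.3333 = 74.7333.
ΔQ = 681.4286 − 308.3333 = 373.0953; wedge = 74.7333 − 22.5 = 52.2333.
DWL = ½ × 373.0953 × 52.2333 = $9744 thousand.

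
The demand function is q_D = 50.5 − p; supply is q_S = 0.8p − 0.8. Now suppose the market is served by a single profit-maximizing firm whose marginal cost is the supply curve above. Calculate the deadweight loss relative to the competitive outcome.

51.55

In inverse form: demand p = 50.5 − q, supply p = 1 + 1.25q.
Competitive equilibrium: 50.5 − q = 1 + 1.25q → q* = 22, p* = 28.5.
Marginal revenue: MR = 50.5 − 2q. Set MR = MC: 50.5 − 2q = 1 + 1.25q → q_m = 15.2308.
Price p_m = 50.5 − 1·15.2308 = 35.2692; MC(q_m) = 1 + 1.25·15.2308 = 20.0385.
Competitive q* = 22, so Δq = 6.7692; wedge = 35.2692 − 20.0385 = 15.2307.
DWL = ½ × 6.7692 × 15.2307 = 51.55.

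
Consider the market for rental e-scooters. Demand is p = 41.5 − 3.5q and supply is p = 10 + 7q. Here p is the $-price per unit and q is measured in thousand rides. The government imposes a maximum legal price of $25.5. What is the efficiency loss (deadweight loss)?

$3.24 thousand

Competitive equilibrium: 41.5 − 3.5q = 10 + 7q → q* = 3, p* = 31.
At the ceiling p = 25.5, quantity supplied = (25.5 − 10)/7 = 2.2143.
Willingness to pay at q' = 2.2143: 41.5 − 3.5·2.2143 = 33.75.
Δq = 3 − 2.2143 = 0.7857; wedge = 33.75 − 25.5 = 8.25.
Welfare loss = ½ × 0.7857 × 8.25 = $3.24 thousand.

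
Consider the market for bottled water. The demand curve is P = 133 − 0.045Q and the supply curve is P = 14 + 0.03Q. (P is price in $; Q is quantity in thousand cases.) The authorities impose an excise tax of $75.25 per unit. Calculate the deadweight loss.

$37750.42 thousand

Competitive equilibrium: 133 − 0.045Q = 14 + 0.03Q → Q* = 1586.6667, P* = 61.6.
With the tax, the buyer price exceeds the seller price by 75.25: (133 − 0.045Q) − (14 + 0.03Q) = 75.25 → Q' = 583.3333.
ΔQ = 1586.6667 − 583.3333 = 1003.3334; the wedge equals the tax, 75.25.
The triangle = ½ × 1003.3334 × 75.25 = $37750.42 thousand.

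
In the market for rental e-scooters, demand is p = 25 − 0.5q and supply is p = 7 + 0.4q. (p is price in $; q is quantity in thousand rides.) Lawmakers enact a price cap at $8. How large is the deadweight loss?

Competitive equilibrium: 25 − 0.5q = 7 + 0.4q → q* = 20, p* = 15.
At the ceiling p = 8, quantity supplied = (8 − 7)/0.4 = 2.5.
Willingness to pay at q' = 2.5: 25 − 0.5·2.5 = 23.75.
Δq = 20 − 2.5 = 17.5; wedge = 23.75 − 8 = 15.75.
The triangle = ½ × 17.5 × 15.75 = $137.81 thousand.

$137.81 thousand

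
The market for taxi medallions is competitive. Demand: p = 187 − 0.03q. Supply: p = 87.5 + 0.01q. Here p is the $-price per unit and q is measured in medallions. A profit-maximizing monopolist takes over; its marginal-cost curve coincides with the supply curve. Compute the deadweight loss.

Competitive equilibrium: 187 − 0.03q = 87.5 + 0.01q → q* = 2487.5, p* = 112.375.
Marginal revenue: MR = 187 − 0.06q. Set MR = MC: 187 − 0.06q = 87.5 + 0.01q → q_m = 1421.428571.
Price p_m = 187 − 0.03·1421.428571 = 144.357143; MC(q_m) = 87.5 + 0.01·1421.428571 = 101.714286.
Competitive q* = 2487.5, so Δq = 1066.071429; wedge = 144.357143 − 101.714286 = 42.642857.
Welfare loss = ½ × 1066.071429 × 42.642857 = $22730.17.

$22730.17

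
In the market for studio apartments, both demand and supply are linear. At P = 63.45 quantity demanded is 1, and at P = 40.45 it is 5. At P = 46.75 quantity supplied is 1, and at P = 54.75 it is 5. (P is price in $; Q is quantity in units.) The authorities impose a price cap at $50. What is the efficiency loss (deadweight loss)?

Demand slope = (40.45 − 63.45)/(5 − 1) = −5.75, so P = 69.2 − 5.75Q.
Supply slope = (54.75 − 46.75)/(5 − 1) = 2, so P = 44.75 + 2Q.
Competitive equilibrium: 69.2 − 5.75Q = 44.75 + 2Q → Q* = 3.1548, P* = 51.0597.
At the ceiling P = 50, quantity supplied = (50 − 44.75)/2 = 2.625.
Willingness to pay at Q' = 2.625: 69.2 − 5.75·2.625 = 54.1063.
ΔQ = 3.1548 − 2.625 = 0.5298; wedge = 54.1063 − 50 = 4.1063.
Welfare loss = ½ × 0.5298 × 4.1063 = $1.09.

$1.09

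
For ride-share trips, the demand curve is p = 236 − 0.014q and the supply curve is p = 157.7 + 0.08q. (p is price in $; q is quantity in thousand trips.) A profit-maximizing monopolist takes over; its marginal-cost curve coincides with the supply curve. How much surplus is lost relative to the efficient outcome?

$547.99 thousand

Competitive equilibrium: 236 − 0.014q = 157.7 + 0.08q → q* = 832.9787, p* = 224.3383.
Marginal revenue: MR = 236 − 0.028q. Set MR = MC: 236 − 0.028q = 157.7 + 0.08q → q_m = 725.
Price p_m = 236 − 0.014·725 = 225.85; MC(q_m) = 157.7 + 0.08·725 = 215.7.
Competitive q* = 832.9787, so Δq = 107.9787; wedge = 225.85 − 215.7 = 10.15.
DWL = ½ × 107.9787 × 10.15 = $547.99 thousand.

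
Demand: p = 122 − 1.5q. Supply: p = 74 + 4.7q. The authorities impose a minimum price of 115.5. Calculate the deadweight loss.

36.02

Competitive equilibrium: 122 − 1.5q = 74 + 4.7q → q* = 7.7419, p* = 110.3871.
At the floor p = 115.5, quantity demanded = (122 − 115.5)/1.5 = 4.3333.
Sellers' marginal cost at q' = 4.3333: 74 + 4.7·4.3333 = 94.3665.
Δq = 7.7419 − 4.3333 = 3.4086; wedge = 115.5 − 94.3665 = 21.1335.
The triangle = ½ × 3.4086 × 21.1335 = 36.02.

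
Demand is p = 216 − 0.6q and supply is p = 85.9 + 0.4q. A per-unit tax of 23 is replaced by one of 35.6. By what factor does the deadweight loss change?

Competitive equilibrium: 216 − 0.6q = 85.9 + 0.4q → q* = 130.1, p* = 137.94.
For a per-unit tax t: Δq = t/1, so DWL = ½·t·(t/1) = t²/2.
At t = 23: DWL = 264.5. At t = 35.6: DWL = 633.68.
Ratio = (35.6/23)² = 2.396.

2.396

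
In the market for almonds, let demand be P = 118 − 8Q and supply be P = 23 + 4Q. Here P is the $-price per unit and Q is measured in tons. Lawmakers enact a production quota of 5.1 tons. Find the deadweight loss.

Competitive equilibrium: 118 − 8Q = 23 + 4Q → Q* = 7.9167, P* = 54.6667.
At Q = 5.1: demand price = 118 − 8·5.1 = 77.2; supply price = 23 + 4·5.1 = 43.4.
ΔQ = 7.9167 − 5.1 = 2.8167; wedge = 77.2 − 43.4 = 33.8.
Deadweight loss = ½ × 2.8167 × 33.8 = $47.60.

$47.60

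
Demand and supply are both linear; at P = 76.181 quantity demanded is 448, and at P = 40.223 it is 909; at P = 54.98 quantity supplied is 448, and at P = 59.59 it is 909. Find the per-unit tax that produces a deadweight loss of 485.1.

Demand slope = (40.223 − 76.181)/(909 − 448) = −0.078, so P = 111.125 − 0.078Q.
Supply slope = (59.59 − 54.98)/(909 − 448) = 0.01, so P = 50.5 + 0.01Q.
Competitive equilibrium: 111.125 − 0.078Q = 50.5 + 0.01Q → Q* = 688.9205, P* = 57.3892.
A tax t gives ΔQ = t/0.088 and wedge t, so DWL = t²/0.176.
t²/0.176 = 485.1 → t² = 85.3776 → t = 9.24.

9.24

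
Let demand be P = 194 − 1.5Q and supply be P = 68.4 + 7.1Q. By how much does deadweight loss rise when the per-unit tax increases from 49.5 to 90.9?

Competitive equilibrium: 194 − 1.5Q = 68.4 + 7.1Q → Q* = 14.6047, P* = 172.093.
For a per-unit tax t: ΔQ = t/8.6, so DWL = ½·t·(t/8.6) = t²/17.2.
At t = 49.5: DWL = 142.456. At t = 90.9: DWL = 480.396.
Increase = 480.396 − 142.456 = 337.94.

337.94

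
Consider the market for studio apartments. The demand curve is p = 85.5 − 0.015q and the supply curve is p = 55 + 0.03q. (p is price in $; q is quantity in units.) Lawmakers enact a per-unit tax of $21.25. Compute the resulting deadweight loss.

$5017.36

Competitive equilibrium: 85.5 − 0.015q = 55 + 0.03q → q* = 677.7778, p* = 75.3333.
With the tax, the buyer price exceeds the seller price by 21.25: (85.5 − 0.015q) − (55 + 0.03q) = 21.25 → q' = 205.5556.
Δq = 677.7778 − 205.5556 = 472.2222; the wedge equals the tax, 21.25.
Deadweight loss = ½ × 472.2222 × 21.25 = $5017.36.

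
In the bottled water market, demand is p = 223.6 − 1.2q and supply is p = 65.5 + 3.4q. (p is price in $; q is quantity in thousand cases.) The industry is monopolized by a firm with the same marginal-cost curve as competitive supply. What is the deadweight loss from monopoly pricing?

Competitive equilibrium: 223.6 − 1.2q = 65.5 + 3.4q → q* = 34.3696, p* = 182.3565.
Marginal revenue: MR = 223.6 − 2.4q. Set MR = MC: 223.6 − 2.4q = 65.5 + 3.4q → q_m = 27.2586.
Price p_m = 223.6 − 1.2·27.2586 = 190.8897; MC(q_m) = 65.5 + 3.4·27.2586 = 158.1792.
Competitive q* = 34.3696, so Δq = 7.111; wedge = 190.8897 − 158.1792 = 32.7105.
Deadweight loss = ½ × 7.111 × 32.7105 = $116.30 thousand.

$116.30 thousand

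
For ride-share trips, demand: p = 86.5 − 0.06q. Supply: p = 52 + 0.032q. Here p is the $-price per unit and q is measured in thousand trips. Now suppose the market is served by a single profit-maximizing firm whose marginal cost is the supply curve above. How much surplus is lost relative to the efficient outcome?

Competitive equilibrium: 86.5 − 0.06q = 52 + 0.032q → q* = 375, p* = 64.
Marginal revenue: MR = 86.5 − 0.12q. Set MR = MC: 86.5 − 0.12q = 52 + 0.032q → q_m = 226.9737.
Price p_m = 86.5 − 0.06·226.9737 = 72.8816; MC(q_m) = 52 + 0.032·226.9737 = 59.2632.
Competitive q* = 375, so Δq = 148.0263; wedge = 72.8816 − 59.2632 = 13.6184.
Welfare loss = ½ × 148.0263 × 13.6184 = $1007.94 thousand.

$1007.94 thousand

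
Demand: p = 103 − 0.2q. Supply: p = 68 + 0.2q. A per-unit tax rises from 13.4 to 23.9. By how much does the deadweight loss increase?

Competitive equilibrium: 103 − 0.2q = 68 + 0.2q → q* = 87.5, p* = 85.5.
For a per-unit tax t: Δq = t/0.4, so DWL = ½·t·(t/0.4) = t²/0.8.
At t = 13.4: DWL = 224.45. At t = 23.9: DWL = 714.013.
Increase = 714.013 − 224.45 = 489.56.

489.56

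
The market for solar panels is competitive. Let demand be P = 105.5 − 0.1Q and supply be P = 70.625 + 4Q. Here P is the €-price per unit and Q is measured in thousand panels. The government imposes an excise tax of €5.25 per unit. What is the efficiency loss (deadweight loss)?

Competitive equilibrium: 105.5 − 0.1Q = 70.625 + 4Q → Q* = 8.5061, P* = 104.6494.
With the tax, the buyer price exceeds the seller price by 5.25: (105.5 − 0.1Q) − (70.625 + 4Q) = 5.25 → Q' = 7.2256.
ΔQ = 8.5061 − 7.2256 = 1.2805; the wedge equals the tax, 5.25.
DWL = ½ × 1.2805 × 5.25 = €3.36 thousand.

€3.36 thousand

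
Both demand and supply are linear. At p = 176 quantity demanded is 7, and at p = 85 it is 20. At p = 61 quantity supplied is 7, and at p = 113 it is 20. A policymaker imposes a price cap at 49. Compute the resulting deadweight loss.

Demand slope = (85 − 176)/(20 − 7) = −7, so p = 225 − 7q.
Supply slope = (113 − 61)/(20 − 7) = 4, so p = 33 + 4q.
Competitive equilibrium: 225 − 7q = 33 + 4q → q* = 17.45455, p* = 102.81818.
At the ceiling p = 49, quantity supplied = (49 − 33)/4 = 4.
Willingness to pay at q' = 4: 225 − 7·4 = 197.
Δq = 17.45455 − 4 = 13.45455; wedge = 197 − 49 = 148.
DWL = ½ × 13.45455 × 148 = 995.64.

995.64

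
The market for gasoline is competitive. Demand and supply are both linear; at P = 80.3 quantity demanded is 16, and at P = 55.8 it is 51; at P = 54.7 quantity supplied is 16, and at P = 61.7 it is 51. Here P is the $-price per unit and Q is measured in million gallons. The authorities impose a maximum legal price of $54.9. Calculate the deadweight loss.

Demand slope = (55.8 − 80.3)/(51 − 16) = −0.7, so P = 91.5 − 0.7Q.
Supply slope = (61.7 − 54.7)/(51 − 16) = 0.2, so P = 51.5 + 0.2Q.
Competitive equilibrium: 91.5 − 0.7Q = 51.5 + 0.2Q → Q* = 44.4444, P* = 60.3889.
At the ceiling P = 54.9, quantity supplied = (54.9 − 51.5)/0.2 = 17.
Willingness to pay at Q' = 17: 91.5 − 0.7·17 = 79.6.
ΔQ = 44.4444 − 17 = 27.4444; wedge = 79.6 − 54.9 = 24.7.
DWL = ½ × 27.4444 × 24.7 = $338.94 million.

$338.94 million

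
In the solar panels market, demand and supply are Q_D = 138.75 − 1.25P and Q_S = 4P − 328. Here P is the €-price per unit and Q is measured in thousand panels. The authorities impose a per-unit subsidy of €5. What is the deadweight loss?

€11.90 thousand

In inverse form: demand P = 111 − 0.8Q, supply P = 82 + 0.25Q.
Competitive equilibrium: 111 − 0.8Q = 82 + 0.25Q → Q* = 27.61905, P* = 88.90476.
The subsidy lowers effective supply by 5: P = 77 + 0.25Q.
New quantity: 111 − 0.8Q = 77 + 0.25Q → Q' = 32.38095.
Overproduction ΔQ = 32.38095 − 27.61905 = 4.7619; wedge = subsidy = 5.
Deadweight loss = ½ × 4.7619 × 5 = €11.90 thousand.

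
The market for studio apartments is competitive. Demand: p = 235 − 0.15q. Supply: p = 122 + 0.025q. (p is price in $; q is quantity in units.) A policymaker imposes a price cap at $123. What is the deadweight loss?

Competitive equilibrium: 235 − 0.15q = 122 + 0.025q → q* = 645.7143, p* = 138.1429.
At the ceiling p = 123, quantity supplied = (123 − 122)/0.025 = 40.
Willingness to pay at q' = 40: 235 − 0.15·40 = 229.
Δq = 645.7143 − 40 = 605.7143; wedge = 229 − 123 = 106.
DWL = ½ × 605.7143 × 106 = $32102.86.

$32102.86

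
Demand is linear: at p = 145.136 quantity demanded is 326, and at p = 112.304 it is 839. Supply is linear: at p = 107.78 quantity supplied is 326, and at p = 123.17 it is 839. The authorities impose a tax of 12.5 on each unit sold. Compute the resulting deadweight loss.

Demand slope = (112.304 − 145.136)/(839 − 326) = −0.064, so p = 166 − 0.064q.
Supply slope = (123.17 − 107.78)/(839 − 326) = 0.03, so p = 98 + 0.03q.
Competitive equilibrium: 166 − 0.064q = 98 + 0.03q → q* = 723.4043, p* = 119.7021.
With the tax, the buyer price exceeds the seller price by 12.5: (166 − 0.064q) − (98 + 0.03q) = 12.5 → q' = 590.4255.
Δq = 723.4043 − 590.4255 = 132.9788; the wedge equals the tax, 12.5.
The triangle = ½ × 132.9788 × 12.5 = 831.12.

831.12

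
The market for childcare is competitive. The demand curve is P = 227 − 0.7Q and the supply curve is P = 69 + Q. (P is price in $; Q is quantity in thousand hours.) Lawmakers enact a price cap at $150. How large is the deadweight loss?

$121.20 thousand

Competitive equilibrium: 227 − 0.7Q = 69 + Q → Q* = 92.9412, P* = 161.9412.
At the ceiling P = 150, quantity supplied = (150 − 69)/1 = 81.
Willingness to pay at Q' = 81: 227 − 0.7·81 = 170.3.
ΔQ = 92.9412 − 81 = 11.9412; wedge = 170.3 − 150 = 20.3.
Welfare loss = ½ × 11.9412 × 20.3 = $121.20 thousand.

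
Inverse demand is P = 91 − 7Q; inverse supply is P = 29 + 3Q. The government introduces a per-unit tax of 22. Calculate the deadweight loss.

Competitive equilibrium: 91 − 7Q = 29 + 3Q → Q* = 6.2, P* = 47.6.
With the tax, the buyer price exceeds the seller price by 22: (91 − 7Q) − (29 + 3Q) = 22 → Q' = 4.
ΔQ = 6.2 − 4 = 2.2; the wedge equals the tax, 22.
Deadweight loss = ½ × 2.2 × 22 = 24.20.

24.20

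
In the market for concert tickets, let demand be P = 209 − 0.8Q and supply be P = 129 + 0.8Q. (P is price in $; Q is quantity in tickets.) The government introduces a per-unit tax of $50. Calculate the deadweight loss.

$781.25

Competitive equilibrium: 209 − 0.8Q = 129 + 0.8Q → Q* = 50, P* = 169.
With the tax, the buyer price exceeds the seller price by 50: (209 − 0.8Q) − (129 + 0.8Q) = 50 → Q' = 18.75.
ΔQ = 50 − 18.75 = 31.25; the wedge equals the tax, 50.
The triangle = ½ × 31.25 × 50 = $781.25.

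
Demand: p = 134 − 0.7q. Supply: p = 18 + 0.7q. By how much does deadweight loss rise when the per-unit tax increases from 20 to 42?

Competitive equilibrium: 134 − 0.7q = 18 + 0.7q → q* = 82.8571, p* = 76.
For a per-unit tax t: Δq = t/1.4, so DWL = ½·t·(t/1.4) = t²/2.8.
At t = 20: DWL = 142.857. At t = 42: DWL = 630.
Increase = 630 − 142.857 = 487.14.

487.14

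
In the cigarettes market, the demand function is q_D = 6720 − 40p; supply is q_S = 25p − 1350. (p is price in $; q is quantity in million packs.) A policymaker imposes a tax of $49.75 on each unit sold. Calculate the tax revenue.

$49175.96 million

In inverse form: demand p = 168 − 0.025q, supply p = 54 + 0.04q.
Competitive equilibrium: 168 − 0.025q = 54 + 0.04q → q* = 1753.8462, p* = 124.1538.
With the tax, the buyer price exceeds the seller price by 49.75: (168 − 0.025q) − (54 + 0.04q) = 49.75 → q' = 988.4615.
Tax revenue = 49.75 × 988.4615 = $49175.96 million.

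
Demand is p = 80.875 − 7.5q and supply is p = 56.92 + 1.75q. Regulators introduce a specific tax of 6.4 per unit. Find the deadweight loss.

Competitive equilibrium: 80.875 − 7.5q = 56.92 + 1.75q → q* = 2.5897, p* = 61.452.
With the tax, the buyer price exceeds the seller price by 6.4: (80.875 − 7.5q) − (56.92 + 1.75q) = 6.4 → q' = 1.8978.
Δq = 2.5897 − 1.8978 = 0.6919; the wedge equals the tax, 6.4.
The triangle = ½ × 0.6919 × 6.4 = 2.21.

2.21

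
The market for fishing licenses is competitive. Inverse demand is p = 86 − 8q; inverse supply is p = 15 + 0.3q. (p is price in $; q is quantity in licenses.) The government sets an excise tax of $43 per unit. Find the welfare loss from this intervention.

$111.39

Competitive equilibrium: 86 − 8q = 15 + 0.3q → q* = 8.5542, p* = 17.5663.
With the tax, the buyer price exceeds the seller price by 43: (86 − 8q) − (15 + 0.3q) = 43 → q' = 3.3735.
Δq = 8.5542 − 3.3735 = 5.1807; the wedge equals the tax, 43.
The triangle = ½ × 5.1807 × 43 = $111.39.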